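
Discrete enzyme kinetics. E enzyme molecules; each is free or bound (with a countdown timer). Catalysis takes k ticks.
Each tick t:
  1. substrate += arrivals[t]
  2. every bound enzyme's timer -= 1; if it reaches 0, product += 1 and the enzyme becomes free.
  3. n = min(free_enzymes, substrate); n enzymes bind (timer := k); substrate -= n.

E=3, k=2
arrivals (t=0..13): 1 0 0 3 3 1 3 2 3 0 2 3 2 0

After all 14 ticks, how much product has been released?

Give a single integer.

Answer: 16

Derivation:
t=0: arr=1 -> substrate=0 bound=1 product=0
t=1: arr=0 -> substrate=0 bound=1 product=0
t=2: arr=0 -> substrate=0 bound=0 product=1
t=3: arr=3 -> substrate=0 bound=3 product=1
t=4: arr=3 -> substrate=3 bound=3 product=1
t=5: arr=1 -> substrate=1 bound=3 product=4
t=6: arr=3 -> substrate=4 bound=3 product=4
t=7: arr=2 -> substrate=3 bound=3 product=7
t=8: arr=3 -> substrate=6 bound=3 product=7
t=9: arr=0 -> substrate=3 bound=3 product=10
t=10: arr=2 -> substrate=5 bound=3 product=10
t=11: arr=3 -> substrate=5 bound=3 product=13
t=12: arr=2 -> substrate=7 bound=3 product=13
t=13: arr=0 -> substrate=4 bound=3 product=16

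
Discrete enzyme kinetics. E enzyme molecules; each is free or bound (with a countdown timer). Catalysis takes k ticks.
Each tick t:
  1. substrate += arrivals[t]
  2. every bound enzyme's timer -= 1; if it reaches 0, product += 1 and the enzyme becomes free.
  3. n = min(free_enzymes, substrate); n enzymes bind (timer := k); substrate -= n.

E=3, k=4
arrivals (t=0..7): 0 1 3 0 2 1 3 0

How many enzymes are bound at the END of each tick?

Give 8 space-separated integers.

Answer: 0 1 3 3 3 3 3 3

Derivation:
t=0: arr=0 -> substrate=0 bound=0 product=0
t=1: arr=1 -> substrate=0 bound=1 product=0
t=2: arr=3 -> substrate=1 bound=3 product=0
t=3: arr=0 -> substrate=1 bound=3 product=0
t=4: arr=2 -> substrate=3 bound=3 product=0
t=5: arr=1 -> substrate=3 bound=3 product=1
t=6: arr=3 -> substrate=4 bound=3 product=3
t=7: arr=0 -> substrate=4 bound=3 product=3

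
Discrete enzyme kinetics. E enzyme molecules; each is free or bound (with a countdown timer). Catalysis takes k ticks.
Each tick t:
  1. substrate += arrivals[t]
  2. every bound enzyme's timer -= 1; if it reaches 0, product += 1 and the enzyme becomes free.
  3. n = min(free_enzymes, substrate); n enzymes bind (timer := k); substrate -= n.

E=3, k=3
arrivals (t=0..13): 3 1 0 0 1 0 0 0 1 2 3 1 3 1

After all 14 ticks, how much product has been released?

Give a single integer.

t=0: arr=3 -> substrate=0 bound=3 product=0
t=1: arr=1 -> substrate=1 bound=3 product=0
t=2: arr=0 -> substrate=1 bound=3 product=0
t=3: arr=0 -> substrate=0 bound=1 product=3
t=4: arr=1 -> substrate=0 bound=2 product=3
t=5: arr=0 -> substrate=0 bound=2 product=3
t=6: arr=0 -> substrate=0 bound=1 product=4
t=7: arr=0 -> substrate=0 bound=0 product=5
t=8: arr=1 -> substrate=0 bound=1 product=5
t=9: arr=2 -> substrate=0 bound=3 product=5
t=10: arr=3 -> substrate=3 bound=3 product=5
t=11: arr=1 -> substrate=3 bound=3 product=6
t=12: arr=3 -> substrate=4 bound=3 product=8
t=13: arr=1 -> substrate=5 bound=3 product=8

Answer: 8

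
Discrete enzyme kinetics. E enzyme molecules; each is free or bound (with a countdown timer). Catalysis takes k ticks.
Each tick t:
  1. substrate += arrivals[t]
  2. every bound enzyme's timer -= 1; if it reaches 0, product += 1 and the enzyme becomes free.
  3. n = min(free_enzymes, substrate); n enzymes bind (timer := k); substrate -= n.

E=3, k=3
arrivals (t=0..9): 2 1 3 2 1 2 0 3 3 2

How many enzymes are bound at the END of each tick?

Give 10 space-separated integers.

Answer: 2 3 3 3 3 3 3 3 3 3

Derivation:
t=0: arr=2 -> substrate=0 bound=2 product=0
t=1: arr=1 -> substrate=0 bound=3 product=0
t=2: arr=3 -> substrate=3 bound=3 product=0
t=3: arr=2 -> substrate=3 bound=3 product=2
t=4: arr=1 -> substrate=3 bound=3 product=3
t=5: arr=2 -> substrate=5 bound=3 product=3
t=6: arr=0 -> substrate=3 bound=3 product=5
t=7: arr=3 -> substrate=5 bound=3 product=6
t=8: arr=3 -> substrate=8 bound=3 product=6
t=9: arr=2 -> substrate=8 bound=3 product=8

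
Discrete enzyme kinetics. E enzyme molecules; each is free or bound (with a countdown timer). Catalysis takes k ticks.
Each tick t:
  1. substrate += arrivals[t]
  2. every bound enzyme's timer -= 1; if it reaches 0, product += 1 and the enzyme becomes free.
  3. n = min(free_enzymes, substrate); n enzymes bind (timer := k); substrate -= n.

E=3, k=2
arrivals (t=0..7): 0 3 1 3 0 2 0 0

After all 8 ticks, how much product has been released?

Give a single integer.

Answer: 9

Derivation:
t=0: arr=0 -> substrate=0 bound=0 product=0
t=1: arr=3 -> substrate=0 bound=3 product=0
t=2: arr=1 -> substrate=1 bound=3 product=0
t=3: arr=3 -> substrate=1 bound=3 product=3
t=4: arr=0 -> substrate=1 bound=3 product=3
t=5: arr=2 -> substrate=0 bound=3 product=6
t=6: arr=0 -> substrate=0 bound=3 product=6
t=7: arr=0 -> substrate=0 bound=0 product=9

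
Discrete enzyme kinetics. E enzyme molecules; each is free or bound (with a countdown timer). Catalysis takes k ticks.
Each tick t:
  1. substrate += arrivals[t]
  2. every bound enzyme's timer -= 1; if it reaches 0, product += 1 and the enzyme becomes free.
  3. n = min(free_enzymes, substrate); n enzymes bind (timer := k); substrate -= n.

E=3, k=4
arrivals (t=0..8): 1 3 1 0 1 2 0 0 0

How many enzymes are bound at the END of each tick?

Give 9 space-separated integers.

t=0: arr=1 -> substrate=0 bound=1 product=0
t=1: arr=3 -> substrate=1 bound=3 product=0
t=2: arr=1 -> substrate=2 bound=3 product=0
t=3: arr=0 -> substrate=2 bound=3 product=0
t=4: arr=1 -> substrate=2 bound=3 product=1
t=5: arr=2 -> substrate=2 bound=3 product=3
t=6: arr=0 -> substrate=2 bound=3 product=3
t=7: arr=0 -> substrate=2 bound=3 product=3
t=8: arr=0 -> substrate=1 bound=3 product=4

Answer: 1 3 3 3 3 3 3 3 3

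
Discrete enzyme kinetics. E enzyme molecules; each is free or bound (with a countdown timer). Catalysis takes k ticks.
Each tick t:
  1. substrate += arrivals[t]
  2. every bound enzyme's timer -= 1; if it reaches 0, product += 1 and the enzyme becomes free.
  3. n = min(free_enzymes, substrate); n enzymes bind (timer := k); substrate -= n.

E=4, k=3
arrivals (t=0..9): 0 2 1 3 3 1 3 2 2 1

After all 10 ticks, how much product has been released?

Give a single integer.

t=0: arr=0 -> substrate=0 bound=0 product=0
t=1: arr=2 -> substrate=0 bound=2 product=0
t=2: arr=1 -> substrate=0 bound=3 product=0
t=3: arr=3 -> substrate=2 bound=4 product=0
t=4: arr=3 -> substrate=3 bound=4 product=2
t=5: arr=1 -> substrate=3 bound=4 product=3
t=6: arr=3 -> substrate=5 bound=4 product=4
t=7: arr=2 -> substrate=5 bound=4 product=6
t=8: arr=2 -> substrate=6 bound=4 product=7
t=9: arr=1 -> substrate=6 bound=4 product=8

Answer: 8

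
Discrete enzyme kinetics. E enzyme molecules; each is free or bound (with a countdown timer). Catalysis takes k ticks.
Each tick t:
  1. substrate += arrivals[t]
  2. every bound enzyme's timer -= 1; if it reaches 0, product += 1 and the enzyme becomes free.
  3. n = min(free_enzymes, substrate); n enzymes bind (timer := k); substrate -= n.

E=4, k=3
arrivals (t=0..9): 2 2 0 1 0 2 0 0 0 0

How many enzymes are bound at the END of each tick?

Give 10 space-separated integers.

t=0: arr=2 -> substrate=0 bound=2 product=0
t=1: arr=2 -> substrate=0 bound=4 product=0
t=2: arr=0 -> substrate=0 bound=4 product=0
t=3: arr=1 -> substrate=0 bound=3 product=2
t=4: arr=0 -> substrate=0 bound=1 product=4
t=5: arr=2 -> substrate=0 bound=3 product=4
t=6: arr=0 -> substrate=0 bound=2 product=5
t=7: arr=0 -> substrate=0 bound=2 product=5
t=8: arr=0 -> substrate=0 bound=0 product=7
t=9: arr=0 -> substrate=0 bound=0 product=7

Answer: 2 4 4 3 1 3 2 2 0 0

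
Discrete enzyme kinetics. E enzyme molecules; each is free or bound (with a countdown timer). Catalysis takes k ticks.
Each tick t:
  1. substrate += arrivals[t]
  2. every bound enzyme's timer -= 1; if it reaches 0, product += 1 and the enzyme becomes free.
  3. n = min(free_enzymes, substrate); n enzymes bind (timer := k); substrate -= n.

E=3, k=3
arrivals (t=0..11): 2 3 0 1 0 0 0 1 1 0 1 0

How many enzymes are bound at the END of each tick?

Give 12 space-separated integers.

Answer: 2 3 3 3 3 3 1 1 2 2 2 1

Derivation:
t=0: arr=2 -> substrate=0 bound=2 product=0
t=1: arr=3 -> substrate=2 bound=3 product=0
t=2: arr=0 -> substrate=2 bound=3 product=0
t=3: arr=1 -> substrate=1 bound=3 product=2
t=4: arr=0 -> substrate=0 bound=3 product=3
t=5: arr=0 -> substrate=0 bound=3 product=3
t=6: arr=0 -> substrate=0 bound=1 product=5
t=7: arr=1 -> substrate=0 bound=1 product=6
t=8: arr=1 -> substrate=0 bound=2 product=6
t=9: arr=0 -> substrate=0 bound=2 product=6
t=10: arr=1 -> substrate=0 bound=2 product=7
t=11: arr=0 -> substrate=0 bound=1 product=8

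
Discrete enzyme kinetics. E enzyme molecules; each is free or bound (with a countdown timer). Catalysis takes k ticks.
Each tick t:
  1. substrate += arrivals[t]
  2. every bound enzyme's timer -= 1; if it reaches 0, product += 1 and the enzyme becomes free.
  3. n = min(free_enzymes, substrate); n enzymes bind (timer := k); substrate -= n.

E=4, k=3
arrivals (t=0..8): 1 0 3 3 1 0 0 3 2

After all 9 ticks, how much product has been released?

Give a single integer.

t=0: arr=1 -> substrate=0 bound=1 product=0
t=1: arr=0 -> substrate=0 bound=1 product=0
t=2: arr=3 -> substrate=0 bound=4 product=0
t=3: arr=3 -> substrate=2 bound=4 product=1
t=4: arr=1 -> substrate=3 bound=4 product=1
t=5: arr=0 -> substrate=0 bound=4 product=4
t=6: arr=0 -> substrate=0 bound=3 product=5
t=7: arr=3 -> substrate=2 bound=4 product=5
t=8: arr=2 -> substrate=1 bound=4 product=8

Answer: 8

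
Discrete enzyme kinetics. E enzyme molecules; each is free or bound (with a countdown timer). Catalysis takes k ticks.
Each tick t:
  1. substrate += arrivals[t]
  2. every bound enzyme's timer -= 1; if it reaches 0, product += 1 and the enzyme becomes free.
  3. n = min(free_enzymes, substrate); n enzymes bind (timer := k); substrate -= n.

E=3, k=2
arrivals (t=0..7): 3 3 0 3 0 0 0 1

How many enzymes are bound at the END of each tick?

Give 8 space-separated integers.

Answer: 3 3 3 3 3 3 0 1

Derivation:
t=0: arr=3 -> substrate=0 bound=3 product=0
t=1: arr=3 -> substrate=3 bound=3 product=0
t=2: arr=0 -> substrate=0 bound=3 product=3
t=3: arr=3 -> substrate=3 bound=3 product=3
t=4: arr=0 -> substrate=0 bound=3 product=6
t=5: arr=0 -> substrate=0 bound=3 product=6
t=6: arr=0 -> substrate=0 bound=0 product=9
t=7: arr=1 -> substrate=0 bound=1 product=9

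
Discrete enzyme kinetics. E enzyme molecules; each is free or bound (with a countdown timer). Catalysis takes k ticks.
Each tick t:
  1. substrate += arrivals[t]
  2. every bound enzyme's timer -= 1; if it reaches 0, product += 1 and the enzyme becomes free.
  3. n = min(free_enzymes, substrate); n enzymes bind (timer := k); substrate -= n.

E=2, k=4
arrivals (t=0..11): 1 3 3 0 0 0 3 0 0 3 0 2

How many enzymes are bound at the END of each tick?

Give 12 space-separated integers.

t=0: arr=1 -> substrate=0 bound=1 product=0
t=1: arr=3 -> substrate=2 bound=2 product=0
t=2: arr=3 -> substrate=5 bound=2 product=0
t=3: arr=0 -> substrate=5 bound=2 product=0
t=4: arr=0 -> substrate=4 bound=2 product=1
t=5: arr=0 -> substrate=3 bound=2 product=2
t=6: arr=3 -> substrate=6 bound=2 product=2
t=7: arr=0 -> substrate=6 bound=2 product=2
t=8: arr=0 -> substrate=5 bound=2 product=3
t=9: arr=3 -> substrate=7 bound=2 product=4
t=10: arr=0 -> substrate=7 bound=2 product=4
t=11: arr=2 -> substrate=9 bound=2 product=4

Answer: 1 2 2 2 2 2 2 2 2 2 2 2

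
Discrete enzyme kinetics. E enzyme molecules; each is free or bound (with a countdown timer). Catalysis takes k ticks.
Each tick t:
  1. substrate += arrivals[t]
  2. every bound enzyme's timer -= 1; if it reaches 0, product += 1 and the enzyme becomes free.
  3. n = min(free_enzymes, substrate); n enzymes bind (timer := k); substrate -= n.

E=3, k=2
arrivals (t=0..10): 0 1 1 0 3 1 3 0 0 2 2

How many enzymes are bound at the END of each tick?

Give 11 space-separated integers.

Answer: 0 1 2 1 3 3 3 3 1 3 3

Derivation:
t=0: arr=0 -> substrate=0 bound=0 product=0
t=1: arr=1 -> substrate=0 bound=1 product=0
t=2: arr=1 -> substrate=0 bound=2 product=0
t=3: arr=0 -> substrate=0 bound=1 product=1
t=4: arr=3 -> substrate=0 bound=3 product=2
t=5: arr=1 -> substrate=1 bound=3 product=2
t=6: arr=3 -> substrate=1 bound=3 product=5
t=7: arr=0 -> substrate=1 bound=3 product=5
t=8: arr=0 -> substrate=0 bound=1 product=8
t=9: arr=2 -> substrate=0 bound=3 product=8
t=10: arr=2 -> substrate=1 bound=3 product=9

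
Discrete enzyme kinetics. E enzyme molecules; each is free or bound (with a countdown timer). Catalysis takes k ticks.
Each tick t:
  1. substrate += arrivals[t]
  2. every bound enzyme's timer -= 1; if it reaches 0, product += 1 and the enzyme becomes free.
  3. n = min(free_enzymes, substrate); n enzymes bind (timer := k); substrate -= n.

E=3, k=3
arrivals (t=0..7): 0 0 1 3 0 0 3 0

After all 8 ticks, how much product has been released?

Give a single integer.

Answer: 3

Derivation:
t=0: arr=0 -> substrate=0 bound=0 product=0
t=1: arr=0 -> substrate=0 bound=0 product=0
t=2: arr=1 -> substrate=0 bound=1 product=0
t=3: arr=3 -> substrate=1 bound=3 product=0
t=4: arr=0 -> substrate=1 bound=3 product=0
t=5: arr=0 -> substrate=0 bound=3 product=1
t=6: arr=3 -> substrate=1 bound=3 product=3
t=7: arr=0 -> substrate=1 bound=3 product=3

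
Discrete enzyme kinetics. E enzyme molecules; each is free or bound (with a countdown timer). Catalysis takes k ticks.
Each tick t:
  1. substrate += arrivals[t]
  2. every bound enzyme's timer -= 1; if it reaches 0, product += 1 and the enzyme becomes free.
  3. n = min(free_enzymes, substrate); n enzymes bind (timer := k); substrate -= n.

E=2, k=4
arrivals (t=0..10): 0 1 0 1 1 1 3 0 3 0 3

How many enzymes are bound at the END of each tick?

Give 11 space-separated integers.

Answer: 0 1 1 2 2 2 2 2 2 2 2

Derivation:
t=0: arr=0 -> substrate=0 bound=0 product=0
t=1: arr=1 -> substrate=0 bound=1 product=0
t=2: arr=0 -> substrate=0 bound=1 product=0
t=3: arr=1 -> substrate=0 bound=2 product=0
t=4: arr=1 -> substrate=1 bound=2 product=0
t=5: arr=1 -> substrate=1 bound=2 product=1
t=6: arr=3 -> substrate=4 bound=2 product=1
t=7: arr=0 -> substrate=3 bound=2 product=2
t=8: arr=3 -> substrate=6 bound=2 product=2
t=9: arr=0 -> substrate=5 bound=2 product=3
t=10: arr=3 -> substrate=8 bound=2 product=3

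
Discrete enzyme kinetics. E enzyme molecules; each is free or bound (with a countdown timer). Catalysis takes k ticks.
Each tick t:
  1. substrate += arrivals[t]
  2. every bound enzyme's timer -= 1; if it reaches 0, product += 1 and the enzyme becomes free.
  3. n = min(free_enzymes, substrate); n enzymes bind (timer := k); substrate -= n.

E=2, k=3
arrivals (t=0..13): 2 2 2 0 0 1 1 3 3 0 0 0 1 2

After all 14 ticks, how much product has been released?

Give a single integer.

t=0: arr=2 -> substrate=0 bound=2 product=0
t=1: arr=2 -> substrate=2 bound=2 product=0
t=2: arr=2 -> substrate=4 bound=2 product=0
t=3: arr=0 -> substrate=2 bound=2 product=2
t=4: arr=0 -> substrate=2 bound=2 product=2
t=5: arr=1 -> substrate=3 bound=2 product=2
t=6: arr=1 -> substrate=2 bound=2 product=4
t=7: arr=3 -> substrate=5 bound=2 product=4
t=8: arr=3 -> substrate=8 bound=2 product=4
t=9: arr=0 -> substrate=6 bound=2 product=6
t=10: arr=0 -> substrate=6 bound=2 product=6
t=11: arr=0 -> substrate=6 bound=2 product=6
t=12: arr=1 -> substrate=5 bound=2 product=8
t=13: arr=2 -> substrate=7 bound=2 product=8

Answer: 8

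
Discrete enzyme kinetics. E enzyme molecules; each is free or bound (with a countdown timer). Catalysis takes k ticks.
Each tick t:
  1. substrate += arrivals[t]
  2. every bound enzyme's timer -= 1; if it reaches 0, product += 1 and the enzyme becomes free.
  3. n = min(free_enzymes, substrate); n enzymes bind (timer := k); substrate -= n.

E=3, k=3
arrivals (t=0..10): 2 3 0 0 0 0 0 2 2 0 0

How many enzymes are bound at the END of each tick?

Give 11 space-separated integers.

t=0: arr=2 -> substrate=0 bound=2 product=0
t=1: arr=3 -> substrate=2 bound=3 product=0
t=2: arr=0 -> substrate=2 bound=3 product=0
t=3: arr=0 -> substrate=0 bound=3 product=2
t=4: arr=0 -> substrate=0 bound=2 product=3
t=5: arr=0 -> substrate=0 bound=2 product=3
t=6: arr=0 -> substrate=0 bound=0 product=5
t=7: arr=2 -> substrate=0 bound=2 product=5
t=8: arr=2 -> substrate=1 bound=3 product=5
t=9: arr=0 -> substrate=1 bound=3 product=5
t=10: arr=0 -> substrate=0 bound=2 product=7

Answer: 2 3 3 3 2 2 0 2 3 3 2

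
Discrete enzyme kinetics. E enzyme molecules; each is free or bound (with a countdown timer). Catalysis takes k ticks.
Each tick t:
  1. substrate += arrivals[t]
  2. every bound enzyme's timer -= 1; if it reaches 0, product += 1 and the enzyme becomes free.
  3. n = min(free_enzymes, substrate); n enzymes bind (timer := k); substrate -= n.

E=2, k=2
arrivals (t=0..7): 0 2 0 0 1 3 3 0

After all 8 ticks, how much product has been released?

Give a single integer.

t=0: arr=0 -> substrate=0 bound=0 product=0
t=1: arr=2 -> substrate=0 bound=2 product=0
t=2: arr=0 -> substrate=0 bound=2 product=0
t=3: arr=0 -> substrate=0 bound=0 product=2
t=4: arr=1 -> substrate=0 bound=1 product=2
t=5: arr=3 -> substrate=2 bound=2 product=2
t=6: arr=3 -> substrate=4 bound=2 product=3
t=7: arr=0 -> substrate=3 bound=2 product=4

Answer: 4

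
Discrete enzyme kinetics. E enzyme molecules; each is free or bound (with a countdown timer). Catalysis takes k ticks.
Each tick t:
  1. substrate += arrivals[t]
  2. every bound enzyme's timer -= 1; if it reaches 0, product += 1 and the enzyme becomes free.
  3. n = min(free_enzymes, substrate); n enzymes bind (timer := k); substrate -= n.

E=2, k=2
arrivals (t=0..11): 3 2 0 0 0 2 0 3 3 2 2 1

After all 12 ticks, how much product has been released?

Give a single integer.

Answer: 10

Derivation:
t=0: arr=3 -> substrate=1 bound=2 product=0
t=1: arr=2 -> substrate=3 bound=2 product=0
t=2: arr=0 -> substrate=1 bound=2 product=2
t=3: arr=0 -> substrate=1 bound=2 product=2
t=4: arr=0 -> substrate=0 bound=1 product=4
t=5: arr=2 -> substrate=1 bound=2 product=4
t=6: arr=0 -> substrate=0 bound=2 product=5
t=7: arr=3 -> substrate=2 bound=2 product=6
t=8: arr=3 -> substrate=4 bound=2 product=7
t=9: arr=2 -> substrate=5 bound=2 product=8
t=10: arr=2 -> substrate=6 bound=2 product=9
t=11: arr=1 -> substrate=6 bound=2 product=10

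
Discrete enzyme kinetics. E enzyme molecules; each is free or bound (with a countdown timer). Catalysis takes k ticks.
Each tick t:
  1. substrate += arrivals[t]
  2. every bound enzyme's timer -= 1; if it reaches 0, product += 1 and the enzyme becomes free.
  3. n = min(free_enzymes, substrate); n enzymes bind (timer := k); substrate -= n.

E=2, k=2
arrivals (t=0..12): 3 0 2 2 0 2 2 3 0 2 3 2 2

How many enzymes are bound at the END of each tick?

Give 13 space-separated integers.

t=0: arr=3 -> substrate=1 bound=2 product=0
t=1: arr=0 -> substrate=1 bound=2 product=0
t=2: arr=2 -> substrate=1 bound=2 product=2
t=3: arr=2 -> substrate=3 bound=2 product=2
t=4: arr=0 -> substrate=1 bound=2 product=4
t=5: arr=2 -> substrate=3 bound=2 product=4
t=6: arr=2 -> substrate=3 bound=2 product=6
t=7: arr=3 -> substrate=6 bound=2 product=6
t=8: arr=0 -> substrate=4 bound=2 product=8
t=9: arr=2 -> substrate=6 bound=2 product=8
t=10: arr=3 -> substrate=7 bound=2 product=10
t=11: arr=2 -> substrate=9 bound=2 product=10
t=12: arr=2 -> substrate=9 bound=2 product=12

Answer: 2 2 2 2 2 2 2 2 2 2 2 2 2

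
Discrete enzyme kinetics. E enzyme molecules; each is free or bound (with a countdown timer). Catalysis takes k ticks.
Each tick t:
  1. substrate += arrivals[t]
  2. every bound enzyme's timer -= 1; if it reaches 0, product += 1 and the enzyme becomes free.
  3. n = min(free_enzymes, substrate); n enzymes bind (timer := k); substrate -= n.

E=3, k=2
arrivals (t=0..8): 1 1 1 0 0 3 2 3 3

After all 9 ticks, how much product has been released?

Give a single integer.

t=0: arr=1 -> substrate=0 bound=1 product=0
t=1: arr=1 -> substrate=0 bound=2 product=0
t=2: arr=1 -> substrate=0 bound=2 product=1
t=3: arr=0 -> substrate=0 bound=1 product=2
t=4: arr=0 -> substrate=0 bound=0 product=3
t=5: arr=3 -> substrate=0 bound=3 product=3
t=6: arr=2 -> substrate=2 bound=3 product=3
t=7: arr=3 -> substrate=2 bound=3 product=6
t=8: arr=3 -> substrate=5 bound=3 product=6

Answer: 6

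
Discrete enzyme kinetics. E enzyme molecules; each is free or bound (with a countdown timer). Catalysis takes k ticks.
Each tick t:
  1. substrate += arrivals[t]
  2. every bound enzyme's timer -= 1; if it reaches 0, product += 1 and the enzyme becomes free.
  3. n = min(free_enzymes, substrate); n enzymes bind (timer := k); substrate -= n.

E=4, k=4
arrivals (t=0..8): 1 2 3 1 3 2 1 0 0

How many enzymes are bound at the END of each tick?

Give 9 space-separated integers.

t=0: arr=1 -> substrate=0 bound=1 product=0
t=1: arr=2 -> substrate=0 bound=3 product=0
t=2: arr=3 -> substrate=2 bound=4 product=0
t=3: arr=1 -> substrate=3 bound=4 product=0
t=4: arr=3 -> substrate=5 bound=4 product=1
t=5: arr=2 -> substrate=5 bound=4 product=3
t=6: arr=1 -> substrate=5 bound=4 product=4
t=7: arr=0 -> substrate=5 bound=4 product=4
t=8: arr=0 -> substrate=4 bound=4 product=5

Answer: 1 3 4 4 4 4 4 4 4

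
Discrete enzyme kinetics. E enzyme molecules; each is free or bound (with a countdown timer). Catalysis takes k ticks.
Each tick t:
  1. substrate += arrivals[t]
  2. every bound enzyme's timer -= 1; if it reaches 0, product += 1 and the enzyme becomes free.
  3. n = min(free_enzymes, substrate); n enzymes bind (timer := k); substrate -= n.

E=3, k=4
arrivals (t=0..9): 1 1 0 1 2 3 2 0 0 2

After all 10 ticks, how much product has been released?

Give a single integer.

t=0: arr=1 -> substrate=0 bound=1 product=0
t=1: arr=1 -> substrate=0 bound=2 product=0
t=2: arr=0 -> substrate=0 bound=2 product=0
t=3: arr=1 -> substrate=0 bound=3 product=0
t=4: arr=2 -> substrate=1 bound=3 product=1
t=5: arr=3 -> substrate=3 bound=3 product=2
t=6: arr=2 -> substrate=5 bound=3 product=2
t=7: arr=0 -> substrate=4 bound=3 product=3
t=8: arr=0 -> substrate=3 bound=3 product=4
t=9: arr=2 -> substrate=4 bound=3 product=5

Answer: 5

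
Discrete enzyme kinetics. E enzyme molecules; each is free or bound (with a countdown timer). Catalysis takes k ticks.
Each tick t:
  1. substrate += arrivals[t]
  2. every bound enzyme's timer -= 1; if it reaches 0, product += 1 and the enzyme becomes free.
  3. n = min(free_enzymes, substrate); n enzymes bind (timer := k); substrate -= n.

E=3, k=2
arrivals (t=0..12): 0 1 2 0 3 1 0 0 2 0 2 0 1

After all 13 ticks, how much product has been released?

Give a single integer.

Answer: 11

Derivation:
t=0: arr=0 -> substrate=0 bound=0 product=0
t=1: arr=1 -> substrate=0 bound=1 product=0
t=2: arr=2 -> substrate=0 bound=3 product=0
t=3: arr=0 -> substrate=0 bound=2 product=1
t=4: arr=3 -> substrate=0 bound=3 product=3
t=5: arr=1 -> substrate=1 bound=3 product=3
t=6: arr=0 -> substrate=0 bound=1 product=6
t=7: arr=0 -> substrate=0 bound=1 product=6
t=8: arr=2 -> substrate=0 bound=2 product=7
t=9: arr=0 -> substrate=0 bound=2 product=7
t=10: arr=2 -> substrate=0 bound=2 product=9
t=11: arr=0 -> substrate=0 bound=2 product=9
t=12: arr=1 -> substrate=0 bound=1 product=11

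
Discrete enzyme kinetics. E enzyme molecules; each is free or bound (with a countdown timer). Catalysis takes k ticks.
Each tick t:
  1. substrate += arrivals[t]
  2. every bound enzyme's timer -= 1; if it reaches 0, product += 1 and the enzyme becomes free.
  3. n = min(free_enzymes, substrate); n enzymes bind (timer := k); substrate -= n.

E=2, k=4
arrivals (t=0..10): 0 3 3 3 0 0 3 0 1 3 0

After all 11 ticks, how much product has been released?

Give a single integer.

t=0: arr=0 -> substrate=0 bound=0 product=0
t=1: arr=3 -> substrate=1 bound=2 product=0
t=2: arr=3 -> substrate=4 bound=2 product=0
t=3: arr=3 -> substrate=7 bound=2 product=0
t=4: arr=0 -> substrate=7 bound=2 product=0
t=5: arr=0 -> substrate=5 bound=2 product=2
t=6: arr=3 -> substrate=8 bound=2 product=2
t=7: arr=0 -> substrate=8 bound=2 product=2
t=8: arr=1 -> substrate=9 bound=2 product=2
t=9: arr=3 -> substrate=10 bound=2 product=4
t=10: arr=0 -> substrate=10 bound=2 product=4

Answer: 4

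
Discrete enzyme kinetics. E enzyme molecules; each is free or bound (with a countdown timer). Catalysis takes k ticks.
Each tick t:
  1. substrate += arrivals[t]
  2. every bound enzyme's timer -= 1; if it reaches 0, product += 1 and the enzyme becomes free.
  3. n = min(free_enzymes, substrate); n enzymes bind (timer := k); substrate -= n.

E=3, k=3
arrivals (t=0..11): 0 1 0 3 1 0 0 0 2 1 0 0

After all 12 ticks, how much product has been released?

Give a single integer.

t=0: arr=0 -> substrate=0 bound=0 product=0
t=1: arr=1 -> substrate=0 bound=1 product=0
t=2: arr=0 -> substrate=0 bound=1 product=0
t=3: arr=3 -> substrate=1 bound=3 product=0
t=4: arr=1 -> substrate=1 bound=3 product=1
t=5: arr=0 -> substrate=1 bound=3 product=1
t=6: arr=0 -> substrate=0 bound=2 product=3
t=7: arr=0 -> substrate=0 bound=1 product=4
t=8: arr=2 -> substrate=0 bound=3 product=4
t=9: arr=1 -> substrate=0 bound=3 product=5
t=10: arr=0 -> substrate=0 bound=3 product=5
t=11: arr=0 -> substrate=0 bound=1 product=7

Answer: 7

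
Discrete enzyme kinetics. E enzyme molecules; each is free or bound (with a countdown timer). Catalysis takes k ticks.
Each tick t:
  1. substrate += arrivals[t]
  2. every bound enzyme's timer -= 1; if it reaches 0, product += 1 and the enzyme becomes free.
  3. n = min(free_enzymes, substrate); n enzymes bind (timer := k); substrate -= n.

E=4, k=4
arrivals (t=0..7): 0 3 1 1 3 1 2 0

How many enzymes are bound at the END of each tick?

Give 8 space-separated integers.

t=0: arr=0 -> substrate=0 bound=0 product=0
t=1: arr=3 -> substrate=0 bound=3 product=0
t=2: arr=1 -> substrate=0 bound=4 product=0
t=3: arr=1 -> substrate=1 bound=4 product=0
t=4: arr=3 -> substrate=4 bound=4 product=0
t=5: arr=1 -> substrate=2 bound=4 product=3
t=6: arr=2 -> substrate=3 bound=4 product=4
t=7: arr=0 -> substrate=3 bound=4 product=4

Answer: 0 3 4 4 4 4 4 4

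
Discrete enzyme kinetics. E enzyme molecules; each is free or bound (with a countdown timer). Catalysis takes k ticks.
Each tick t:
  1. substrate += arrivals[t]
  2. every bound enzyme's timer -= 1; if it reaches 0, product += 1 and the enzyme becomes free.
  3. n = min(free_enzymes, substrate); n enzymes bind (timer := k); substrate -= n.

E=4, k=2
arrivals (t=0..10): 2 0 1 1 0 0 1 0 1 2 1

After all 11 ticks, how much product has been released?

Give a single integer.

Answer: 6

Derivation:
t=0: arr=2 -> substrate=0 bound=2 product=0
t=1: arr=0 -> substrate=0 bound=2 product=0
t=2: arr=1 -> substrate=0 bound=1 product=2
t=3: arr=1 -> substrate=0 bound=2 product=2
t=4: arr=0 -> substrate=0 bound=1 product=3
t=5: arr=0 -> substrate=0 bound=0 product=4
t=6: arr=1 -> substrate=0 bound=1 product=4
t=7: arr=0 -> substrate=0 bound=1 product=4
t=8: arr=1 -> substrate=0 bound=1 product=5
t=9: arr=2 -> substrate=0 bound=3 product=5
t=10: arr=1 -> substrate=0 bound=3 product=6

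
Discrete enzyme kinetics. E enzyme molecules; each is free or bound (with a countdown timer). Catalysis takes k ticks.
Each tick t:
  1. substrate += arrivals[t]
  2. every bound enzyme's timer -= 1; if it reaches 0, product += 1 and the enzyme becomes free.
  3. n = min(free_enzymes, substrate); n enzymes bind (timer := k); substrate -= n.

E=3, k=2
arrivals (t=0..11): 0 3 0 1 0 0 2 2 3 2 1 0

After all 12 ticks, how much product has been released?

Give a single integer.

Answer: 10

Derivation:
t=0: arr=0 -> substrate=0 bound=0 product=0
t=1: arr=3 -> substrate=0 bound=3 product=0
t=2: arr=0 -> substrate=0 bound=3 product=0
t=3: arr=1 -> substrate=0 bound=1 product=3
t=4: arr=0 -> substrate=0 bound=1 product=3
t=5: arr=0 -> substrate=0 bound=0 product=4
t=6: arr=2 -> substrate=0 bound=2 product=4
t=7: arr=2 -> substrate=1 bound=3 product=4
t=8: arr=3 -> substrate=2 bound=3 product=6
t=9: arr=2 -> substrate=3 bound=3 product=7
t=10: arr=1 -> substrate=2 bound=3 product=9
t=11: arr=0 -> substrate=1 bound=3 product=10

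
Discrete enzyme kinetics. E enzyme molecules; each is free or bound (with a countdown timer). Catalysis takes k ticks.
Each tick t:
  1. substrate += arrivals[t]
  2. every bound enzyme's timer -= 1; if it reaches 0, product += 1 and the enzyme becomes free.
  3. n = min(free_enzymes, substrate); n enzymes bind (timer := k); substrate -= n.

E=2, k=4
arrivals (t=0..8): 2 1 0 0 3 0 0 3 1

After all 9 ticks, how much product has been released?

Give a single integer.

t=0: arr=2 -> substrate=0 bound=2 product=0
t=1: arr=1 -> substrate=1 bound=2 product=0
t=2: arr=0 -> substrate=1 bound=2 product=0
t=3: arr=0 -> substrate=1 bound=2 product=0
t=4: arr=3 -> substrate=2 bound=2 product=2
t=5: arr=0 -> substrate=2 bound=2 product=2
t=6: arr=0 -> substrate=2 bound=2 product=2
t=7: arr=3 -> substrate=5 bound=2 product=2
t=8: arr=1 -> substrate=4 bound=2 product=4

Answer: 4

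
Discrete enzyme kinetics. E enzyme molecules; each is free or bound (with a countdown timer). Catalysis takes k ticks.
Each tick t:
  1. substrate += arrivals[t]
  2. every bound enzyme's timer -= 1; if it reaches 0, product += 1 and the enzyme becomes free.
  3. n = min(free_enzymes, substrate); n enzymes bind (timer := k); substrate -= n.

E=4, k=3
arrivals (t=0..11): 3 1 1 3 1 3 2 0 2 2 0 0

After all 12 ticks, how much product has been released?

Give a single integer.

Answer: 12

Derivation:
t=0: arr=3 -> substrate=0 bound=3 product=0
t=1: arr=1 -> substrate=0 bound=4 product=0
t=2: arr=1 -> substrate=1 bound=4 product=0
t=3: arr=3 -> substrate=1 bound=4 product=3
t=4: arr=1 -> substrate=1 bound=4 product=4
t=5: arr=3 -> substrate=4 bound=4 product=4
t=6: arr=2 -> substrate=3 bound=4 product=7
t=7: arr=0 -> substrate=2 bound=4 product=8
t=8: arr=2 -> substrate=4 bound=4 product=8
t=9: arr=2 -> substrate=3 bound=4 product=11
t=10: arr=0 -> substrate=2 bound=4 product=12
t=11: arr=0 -> substrate=2 bound=4 product=12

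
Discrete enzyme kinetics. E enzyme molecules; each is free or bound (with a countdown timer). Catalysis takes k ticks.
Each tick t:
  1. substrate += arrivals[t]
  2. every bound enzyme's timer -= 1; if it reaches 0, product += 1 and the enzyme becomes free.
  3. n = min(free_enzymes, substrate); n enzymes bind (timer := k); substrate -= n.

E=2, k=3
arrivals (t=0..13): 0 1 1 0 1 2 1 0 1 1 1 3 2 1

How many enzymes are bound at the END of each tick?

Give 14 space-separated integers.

Answer: 0 1 2 2 2 2 2 2 2 2 2 2 2 2

Derivation:
t=0: arr=0 -> substrate=0 bound=0 product=0
t=1: arr=1 -> substrate=0 bound=1 product=0
t=2: arr=1 -> substrate=0 bound=2 product=0
t=3: arr=0 -> substrate=0 bound=2 product=0
t=4: arr=1 -> substrate=0 bound=2 product=1
t=5: arr=2 -> substrate=1 bound=2 product=2
t=6: arr=1 -> substrate=2 bound=2 product=2
t=7: arr=0 -> substrate=1 bound=2 product=3
t=8: arr=1 -> substrate=1 bound=2 product=4
t=9: arr=1 -> substrate=2 bound=2 product=4
t=10: arr=1 -> substrate=2 bound=2 product=5
t=11: arr=3 -> substrate=4 bound=2 product=6
t=12: arr=2 -> substrate=6 bound=2 product=6
t=13: arr=1 -> substrate=6 bound=2 product=7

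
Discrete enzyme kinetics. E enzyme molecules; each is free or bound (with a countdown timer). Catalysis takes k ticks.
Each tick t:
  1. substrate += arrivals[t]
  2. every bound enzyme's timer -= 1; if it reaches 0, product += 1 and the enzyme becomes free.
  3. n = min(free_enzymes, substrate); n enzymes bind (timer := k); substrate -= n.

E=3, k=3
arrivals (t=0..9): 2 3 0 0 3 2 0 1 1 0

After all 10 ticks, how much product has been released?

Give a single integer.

Answer: 8

Derivation:
t=0: arr=2 -> substrate=0 bound=2 product=0
t=1: arr=3 -> substrate=2 bound=3 product=0
t=2: arr=0 -> substrate=2 bound=3 product=0
t=3: arr=0 -> substrate=0 bound=3 product=2
t=4: arr=3 -> substrate=2 bound=3 product=3
t=5: arr=2 -> substrate=4 bound=3 product=3
t=6: arr=0 -> substrate=2 bound=3 product=5
t=7: arr=1 -> substrate=2 bound=3 product=6
t=8: arr=1 -> substrate=3 bound=3 product=6
t=9: arr=0 -> substrate=1 bound=3 product=8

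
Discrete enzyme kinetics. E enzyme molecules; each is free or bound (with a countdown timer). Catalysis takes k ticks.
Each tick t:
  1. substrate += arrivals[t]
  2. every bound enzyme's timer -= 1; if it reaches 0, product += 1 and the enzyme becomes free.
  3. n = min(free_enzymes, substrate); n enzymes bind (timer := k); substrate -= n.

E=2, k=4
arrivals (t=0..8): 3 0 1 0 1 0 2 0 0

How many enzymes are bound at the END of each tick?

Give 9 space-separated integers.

t=0: arr=3 -> substrate=1 bound=2 product=0
t=1: arr=0 -> substrate=1 bound=2 product=0
t=2: arr=1 -> substrate=2 bound=2 product=0
t=3: arr=0 -> substrate=2 bound=2 product=0
t=4: arr=1 -> substrate=1 bound=2 product=2
t=5: arr=0 -> substrate=1 bound=2 product=2
t=6: arr=2 -> substrate=3 bound=2 product=2
t=7: arr=0 -> substrate=3 bound=2 product=2
t=8: arr=0 -> substrate=1 bound=2 product=4

Answer: 2 2 2 2 2 2 2 2 2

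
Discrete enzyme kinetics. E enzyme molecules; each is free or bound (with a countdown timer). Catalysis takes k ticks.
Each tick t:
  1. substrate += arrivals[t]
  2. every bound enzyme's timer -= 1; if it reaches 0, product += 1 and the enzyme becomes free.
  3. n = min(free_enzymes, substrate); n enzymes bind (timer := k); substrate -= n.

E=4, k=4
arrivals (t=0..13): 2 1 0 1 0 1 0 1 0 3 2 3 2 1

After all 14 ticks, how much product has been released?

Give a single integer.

Answer: 9

Derivation:
t=0: arr=2 -> substrate=0 bound=2 product=0
t=1: arr=1 -> substrate=0 bound=3 product=0
t=2: arr=0 -> substrate=0 bound=3 product=0
t=3: arr=1 -> substrate=0 bound=4 product=0
t=4: arr=0 -> substrate=0 bound=2 product=2
t=5: arr=1 -> substrate=0 bound=2 product=3
t=6: arr=0 -> substrate=0 bound=2 product=3
t=7: arr=1 -> substrate=0 bound=2 product=4
t=8: arr=0 -> substrate=0 bound=2 product=4
t=9: arr=3 -> substrate=0 bound=4 product=5
t=10: arr=2 -> substrate=2 bound=4 product=5
t=11: arr=3 -> substrate=4 bound=4 product=6
t=12: arr=2 -> substrate=6 bound=4 product=6
t=13: arr=1 -> substrate=4 bound=4 product=9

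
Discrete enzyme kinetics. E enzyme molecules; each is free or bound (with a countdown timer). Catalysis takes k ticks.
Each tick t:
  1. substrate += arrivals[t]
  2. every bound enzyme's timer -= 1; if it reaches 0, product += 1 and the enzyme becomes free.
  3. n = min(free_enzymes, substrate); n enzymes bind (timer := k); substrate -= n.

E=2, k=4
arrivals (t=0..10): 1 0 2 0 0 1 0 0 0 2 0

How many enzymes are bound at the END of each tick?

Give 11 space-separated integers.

t=0: arr=1 -> substrate=0 bound=1 product=0
t=1: arr=0 -> substrate=0 bound=1 product=0
t=2: arr=2 -> substrate=1 bound=2 product=0
t=3: arr=0 -> substrate=1 bound=2 product=0
t=4: arr=0 -> substrate=0 bound=2 product=1
t=5: arr=1 -> substrate=1 bound=2 product=1
t=6: arr=0 -> substrate=0 bound=2 product=2
t=7: arr=0 -> substrate=0 bound=2 product=2
t=8: arr=0 -> substrate=0 bound=1 product=3
t=9: arr=2 -> substrate=1 bound=2 product=3
t=10: arr=0 -> substrate=0 bound=2 product=4

Answer: 1 1 2 2 2 2 2 2 1 2 2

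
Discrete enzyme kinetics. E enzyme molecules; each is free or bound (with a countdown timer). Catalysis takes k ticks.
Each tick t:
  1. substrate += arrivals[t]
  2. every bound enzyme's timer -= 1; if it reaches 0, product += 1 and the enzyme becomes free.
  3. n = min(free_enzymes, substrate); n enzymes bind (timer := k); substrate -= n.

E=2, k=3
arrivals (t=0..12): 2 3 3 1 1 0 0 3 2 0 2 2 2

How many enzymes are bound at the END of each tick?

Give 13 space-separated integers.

Answer: 2 2 2 2 2 2 2 2 2 2 2 2 2

Derivation:
t=0: arr=2 -> substrate=0 bound=2 product=0
t=1: arr=3 -> substrate=3 bound=2 product=0
t=2: arr=3 -> substrate=6 bound=2 product=0
t=3: arr=1 -> substrate=5 bound=2 product=2
t=4: arr=1 -> substrate=6 bound=2 product=2
t=5: arr=0 -> substrate=6 bound=2 product=2
t=6: arr=0 -> substrate=4 bound=2 product=4
t=7: arr=3 -> substrate=7 bound=2 product=4
t=8: arr=2 -> substrate=9 bound=2 product=4
t=9: arr=0 -> substrate=7 bound=2 product=6
t=10: arr=2 -> substrate=9 bound=2 product=6
t=11: arr=2 -> substrate=11 bound=2 product=6
t=12: arr=2 -> substrate=11 bound=2 product=8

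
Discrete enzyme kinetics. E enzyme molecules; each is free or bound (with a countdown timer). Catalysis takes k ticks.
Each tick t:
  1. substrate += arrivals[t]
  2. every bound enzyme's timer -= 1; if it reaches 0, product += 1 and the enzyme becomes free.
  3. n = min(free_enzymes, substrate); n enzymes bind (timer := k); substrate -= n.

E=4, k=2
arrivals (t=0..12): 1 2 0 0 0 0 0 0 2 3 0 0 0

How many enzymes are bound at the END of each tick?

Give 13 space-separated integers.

t=0: arr=1 -> substrate=0 bound=1 product=0
t=1: arr=2 -> substrate=0 bound=3 product=0
t=2: arr=0 -> substrate=0 bound=2 product=1
t=3: arr=0 -> substrate=0 bound=0 product=3
t=4: arr=0 -> substrate=0 bound=0 product=3
t=5: arr=0 -> substrate=0 bound=0 product=3
t=6: arr=0 -> substrate=0 bound=0 product=3
t=7: arr=0 -> substrate=0 bound=0 product=3
t=8: arr=2 -> substrate=0 bound=2 product=3
t=9: arr=3 -> substrate=1 bound=4 product=3
t=10: arr=0 -> substrate=0 bound=3 product=5
t=11: arr=0 -> substrate=0 bound=1 product=7
t=12: arr=0 -> substrate=0 bound=0 product=8

Answer: 1 3 2 0 0 0 0 0 2 4 3 1 0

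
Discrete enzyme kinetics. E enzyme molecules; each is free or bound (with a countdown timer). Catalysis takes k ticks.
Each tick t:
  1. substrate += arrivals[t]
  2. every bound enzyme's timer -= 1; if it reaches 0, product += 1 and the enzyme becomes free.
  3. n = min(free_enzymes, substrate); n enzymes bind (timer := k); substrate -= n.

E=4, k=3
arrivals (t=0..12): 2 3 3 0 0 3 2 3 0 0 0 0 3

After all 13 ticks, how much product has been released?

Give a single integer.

Answer: 14

Derivation:
t=0: arr=2 -> substrate=0 bound=2 product=0
t=1: arr=3 -> substrate=1 bound=4 product=0
t=2: arr=3 -> substrate=4 bound=4 product=0
t=3: arr=0 -> substrate=2 bound=4 product=2
t=4: arr=0 -> substrate=0 bound=4 product=4
t=5: arr=3 -> substrate=3 bound=4 product=4
t=6: arr=2 -> substrate=3 bound=4 product=6
t=7: arr=3 -> substrate=4 bound=4 product=8
t=8: arr=0 -> substrate=4 bound=4 product=8
t=9: arr=0 -> substrate=2 bound=4 product=10
t=10: arr=0 -> substrate=0 bound=4 product=12
t=11: arr=0 -> substrate=0 bound=4 product=12
t=12: arr=3 -> substrate=1 bound=4 product=14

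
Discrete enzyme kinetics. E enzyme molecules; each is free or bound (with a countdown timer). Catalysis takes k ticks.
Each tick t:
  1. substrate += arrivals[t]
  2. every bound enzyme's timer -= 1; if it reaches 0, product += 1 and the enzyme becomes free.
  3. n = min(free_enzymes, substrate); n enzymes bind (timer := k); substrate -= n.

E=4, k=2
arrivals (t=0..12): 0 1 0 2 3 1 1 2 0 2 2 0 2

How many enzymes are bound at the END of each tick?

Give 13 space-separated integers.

Answer: 0 1 1 2 4 4 3 3 2 2 4 2 2

Derivation:
t=0: arr=0 -> substrate=0 bound=0 product=0
t=1: arr=1 -> substrate=0 bound=1 product=0
t=2: arr=0 -> substrate=0 bound=1 product=0
t=3: arr=2 -> substrate=0 bound=2 product=1
t=4: arr=3 -> substrate=1 bound=4 product=1
t=5: arr=1 -> substrate=0 bound=4 product=3
t=6: arr=1 -> substrate=0 bound=3 product=5
t=7: arr=2 -> substrate=0 bound=3 product=7
t=8: arr=0 -> substrate=0 bound=2 product=8
t=9: arr=2 -> substrate=0 bound=2 product=10
t=10: arr=2 -> substrate=0 bound=4 product=10
t=11: arr=0 -> substrate=0 bound=2 product=12
t=12: arr=2 -> substrate=0 bound=2 product=14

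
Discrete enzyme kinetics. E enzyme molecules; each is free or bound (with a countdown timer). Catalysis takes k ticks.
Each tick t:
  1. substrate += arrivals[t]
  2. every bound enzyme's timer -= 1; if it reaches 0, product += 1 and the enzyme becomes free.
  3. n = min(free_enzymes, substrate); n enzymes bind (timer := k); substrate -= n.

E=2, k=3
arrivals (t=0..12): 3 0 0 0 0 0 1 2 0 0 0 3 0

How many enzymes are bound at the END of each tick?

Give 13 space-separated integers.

Answer: 2 2 2 1 1 1 1 2 2 2 1 2 2

Derivation:
t=0: arr=3 -> substrate=1 bound=2 product=0
t=1: arr=0 -> substrate=1 bound=2 product=0
t=2: arr=0 -> substrate=1 bound=2 product=0
t=3: arr=0 -> substrate=0 bound=1 product=2
t=4: arr=0 -> substrate=0 bound=1 product=2
t=5: arr=0 -> substrate=0 bound=1 product=2
t=6: arr=1 -> substrate=0 bound=1 product=3
t=7: arr=2 -> substrate=1 bound=2 product=3
t=8: arr=0 -> substrate=1 bound=2 product=3
t=9: arr=0 -> substrate=0 bound=2 product=4
t=10: arr=0 -> substrate=0 bound=1 product=5
t=11: arr=3 -> substrate=2 bound=2 product=5
t=12: arr=0 -> substrate=1 bound=2 product=6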